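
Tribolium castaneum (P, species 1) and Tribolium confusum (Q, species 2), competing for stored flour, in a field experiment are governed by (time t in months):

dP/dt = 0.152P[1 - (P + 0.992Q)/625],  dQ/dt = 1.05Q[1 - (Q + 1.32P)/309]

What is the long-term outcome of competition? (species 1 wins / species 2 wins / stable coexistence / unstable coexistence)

Compare the nullcline intercepts: K1/α12 = 625/0.992 = 630 > K2 = 309; K2/α21 = 309/1.32 = 234 < K1 = 625.
Since the inequalities point opposite ways, species 1 can invade but species 2 cannot.

species 1 excludes species 2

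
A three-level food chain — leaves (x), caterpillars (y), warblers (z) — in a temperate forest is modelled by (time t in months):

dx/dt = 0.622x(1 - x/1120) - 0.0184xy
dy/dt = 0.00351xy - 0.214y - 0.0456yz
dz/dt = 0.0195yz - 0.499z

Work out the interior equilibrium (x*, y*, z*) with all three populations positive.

From dz/dt = 0: 0.0195y* = 0.499, so y* = 25.6.
From dx/dt = 0: 0.622(1 - x*/1120) = 0.0184·25.6, giving x* = 1120·(1 - 0.757) = 272.
From dy/dt = 0: 0.00351·272 - 0.214 = 0.0456z*, so z* = 0.741/0.0456 = 16.3.

x* ≈ 272, y* ≈ 25.6, z* ≈ 16.3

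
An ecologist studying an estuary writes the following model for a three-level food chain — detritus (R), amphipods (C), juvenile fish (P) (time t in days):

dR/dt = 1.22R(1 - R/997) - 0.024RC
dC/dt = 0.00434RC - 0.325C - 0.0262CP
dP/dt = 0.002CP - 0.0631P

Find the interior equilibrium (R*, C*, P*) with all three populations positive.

R* ≈ 378, C* ≈ 31.6, P* ≈ 50.2

From dP/dt = 0: 0.002C* = 0.0631, so C* = 31.6.
From dR/dt = 0: 1.22(1 - R*/997) = 0.024·31.6, giving R* = 997·(1 - 0.621) = 378.
From dC/dt = 0: 0.00434·378 - 0.325 = 0.0262P*, so P* = 1.32/0.0262 = 50.2.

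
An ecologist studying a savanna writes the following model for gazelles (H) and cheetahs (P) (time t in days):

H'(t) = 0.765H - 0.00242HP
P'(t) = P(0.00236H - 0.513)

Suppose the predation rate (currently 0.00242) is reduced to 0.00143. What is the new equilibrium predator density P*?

At the interior fixed point, setting dH/dt = 0 with H > 0 fixes P* = (prey growth rate)/(HP coefficient) — independent of the other coefficients.
With the change, P* = 0.765/0.00143 = 535; it rises from 316.

P* ≈ 535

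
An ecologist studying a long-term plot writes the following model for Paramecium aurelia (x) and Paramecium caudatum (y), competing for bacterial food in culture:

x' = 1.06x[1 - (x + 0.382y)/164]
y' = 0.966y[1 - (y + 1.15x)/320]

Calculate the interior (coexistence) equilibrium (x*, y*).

Setting both brackets to zero gives the nullclines x + 0.382y = 164 and 1.15x + y = 320.
Substituting y = 320 - 1.15x into the first: x(1 - 0.382·1.15) = 164 - 0.382·320.
So x* = 41.8/0.561 = 74.5, and then y* = 320 - 1.15·74.5 = 234.

x* ≈ 74.5, y* ≈ 234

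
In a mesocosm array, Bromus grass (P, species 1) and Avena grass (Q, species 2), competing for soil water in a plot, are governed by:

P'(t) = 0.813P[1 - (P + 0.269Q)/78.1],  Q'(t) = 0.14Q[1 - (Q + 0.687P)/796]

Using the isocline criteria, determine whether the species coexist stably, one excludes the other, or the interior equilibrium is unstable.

species 2 excludes species 1

Compare the nullcline intercepts: K1/α12 = 78.1/0.269 = 290 < K2 = 796; K2/α21 = 796/0.687 = 1160 > K1 = 78.1.
Since the inequalities point opposite ways, species 2 can invade but species 1 cannot.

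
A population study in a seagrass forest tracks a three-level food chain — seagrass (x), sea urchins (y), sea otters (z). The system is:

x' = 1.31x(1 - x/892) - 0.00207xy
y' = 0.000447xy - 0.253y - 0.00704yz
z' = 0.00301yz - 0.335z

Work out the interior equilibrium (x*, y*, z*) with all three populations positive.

From dz/dt = 0: 0.00301y* = 0.335, so y* = 111.
From dx/dt = 0: 1.31(1 - x*/892) = 0.00207·111, giving x* = 892·(1 - 0.176) = 735.
From dy/dt = 0: 0.000447·735 - 0.253 = 0.00704z*, so z* = 0.0756/0.00704 = 10.7.

x* ≈ 735, y* ≈ 111, z* ≈ 10.7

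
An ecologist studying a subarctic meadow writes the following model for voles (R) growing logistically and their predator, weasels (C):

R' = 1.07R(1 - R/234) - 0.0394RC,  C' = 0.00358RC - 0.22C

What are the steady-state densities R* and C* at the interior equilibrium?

From dC/dt = 0 with C > 0: 0.00358R* = 0.22, so R* = 61.5.
Substitute into dR/dt = 0: 1.07(1 - 61.5/234) = 0.0394C*.
The bracket is 0.737, giving C* = 0.789/0.0394 = 20.

R* ≈ 61.5, C* ≈ 20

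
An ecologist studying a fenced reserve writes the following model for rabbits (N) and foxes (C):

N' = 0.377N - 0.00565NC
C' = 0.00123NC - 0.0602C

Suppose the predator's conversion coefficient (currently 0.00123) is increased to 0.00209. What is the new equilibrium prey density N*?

At the interior fixed point, setting dC/dt = 0 with C > 0 fixes N* = (predator death rate)/(NC coefficient) — independent of the other coefficients.
With the change, N* = 0.0602/0.00209 = 28.8; it falls from 48.9.

N* ≈ 28.8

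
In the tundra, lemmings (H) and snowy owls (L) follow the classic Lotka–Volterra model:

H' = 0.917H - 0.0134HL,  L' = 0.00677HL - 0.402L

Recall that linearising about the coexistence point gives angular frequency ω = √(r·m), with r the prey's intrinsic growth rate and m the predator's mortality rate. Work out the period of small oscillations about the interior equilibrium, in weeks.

Here r = 0.917 and m = 0.402, so r·m = 0.369.
ω = √0.369 = 0.607 per week, hence T = 2π/ω ≈ 10.3 weeks.

T ≈ 10.3 weeks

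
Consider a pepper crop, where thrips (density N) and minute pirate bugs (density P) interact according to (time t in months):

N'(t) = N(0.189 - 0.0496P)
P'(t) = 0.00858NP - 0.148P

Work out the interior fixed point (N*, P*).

N* ≈ 17.2, P* ≈ 3.81

Set dP/dt = 0 with P > 0: 0.00858N - 0.148 = 0, so N* = 0.148/0.00858 = 17.2.
Set dN/dt = 0 with N > 0: 0.189 - 0.0496P = 0, so P* = 0.189/0.0496 = 3.81.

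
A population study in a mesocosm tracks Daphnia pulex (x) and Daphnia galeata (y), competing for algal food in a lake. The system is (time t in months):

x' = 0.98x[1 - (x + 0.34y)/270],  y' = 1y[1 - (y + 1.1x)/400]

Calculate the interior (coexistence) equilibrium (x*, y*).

x* ≈ 214, y* ≈ 165

Setting both brackets to zero gives the nullclines x + 0.34y = 270 and 1.1x + y = 400.
Substituting y = 400 - 1.1x into the first: x(1 - 0.34·1.1) = 270 - 0.34·400.
So x* = 134/0.626 = 214, and then y* = 400 - 1.1·214 = 165.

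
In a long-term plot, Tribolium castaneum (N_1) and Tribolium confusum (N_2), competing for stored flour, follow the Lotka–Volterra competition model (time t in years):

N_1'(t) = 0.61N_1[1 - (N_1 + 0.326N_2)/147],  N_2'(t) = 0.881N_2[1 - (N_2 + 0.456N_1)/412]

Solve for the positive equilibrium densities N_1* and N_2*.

Setting both brackets to zero gives the nullclines N_1 + 0.326N_2 = 147 and 0.456N_1 + N_2 = 412.
Substituting N_2 = 412 - 0.456N_1 into the first: N_1(1 - 0.326·0.456) = 147 - 0.326·412.
So N_1* = 12.7/0.851 = 14.9, and then N_2* = 412 - 0.456·14.9 = 405.

N_1* ≈ 14.9, N_2* ≈ 405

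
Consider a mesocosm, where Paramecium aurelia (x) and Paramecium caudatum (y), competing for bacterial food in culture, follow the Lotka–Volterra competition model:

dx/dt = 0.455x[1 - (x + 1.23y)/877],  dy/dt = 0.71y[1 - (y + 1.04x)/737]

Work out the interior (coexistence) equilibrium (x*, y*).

x* ≈ 106, y* ≈ 627

Setting both brackets to zero gives the nullclines x + 1.23y = 877 and 1.04x + y = 737.
Substituting y = 737 - 1.04x into the first: x(1 - 1.23·1.04) = 877 - 1.23·737.
So x* = -29.5/-0.279 = 106, and then y* = 737 - 1.04·106 = 627.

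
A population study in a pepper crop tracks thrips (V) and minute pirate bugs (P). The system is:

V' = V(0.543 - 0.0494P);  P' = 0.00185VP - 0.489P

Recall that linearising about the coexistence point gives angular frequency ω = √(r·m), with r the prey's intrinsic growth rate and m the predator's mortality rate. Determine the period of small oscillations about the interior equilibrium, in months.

T ≈ 12.2 months

Here r = 0.543 and m = 0.489, so r·m = 0.266.
ω = √0.266 = 0.515 per month, hence T = 2π/ω ≈ 12.2 months.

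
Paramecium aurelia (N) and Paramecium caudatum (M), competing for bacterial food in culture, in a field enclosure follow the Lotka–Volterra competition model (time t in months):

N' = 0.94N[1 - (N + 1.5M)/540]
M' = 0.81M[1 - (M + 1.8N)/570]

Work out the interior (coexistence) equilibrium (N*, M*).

Setting both brackets to zero gives the nullclines N + 1.5M = 540 and 1.8N + M = 570.
Substituting M = 570 - 1.8N into the first: N(1 - 1.5·1.8) = 540 - 1.5·570.
So N* = -315/-1.7 = 185, and then M* = 570 - 1.8·185 = 236.

N* ≈ 185, M* ≈ 236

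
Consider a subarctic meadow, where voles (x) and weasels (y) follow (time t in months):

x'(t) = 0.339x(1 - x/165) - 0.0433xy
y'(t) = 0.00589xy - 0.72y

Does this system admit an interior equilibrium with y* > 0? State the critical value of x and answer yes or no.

Threshold x = 122; K > 122, so yes, the predator persists.

The predator equation gives dy/dt > 0 only when x > 0.72/0.00589 = 122.
Without the predator, x → K = 165. Since 165 > 122, the predator can invade and persist.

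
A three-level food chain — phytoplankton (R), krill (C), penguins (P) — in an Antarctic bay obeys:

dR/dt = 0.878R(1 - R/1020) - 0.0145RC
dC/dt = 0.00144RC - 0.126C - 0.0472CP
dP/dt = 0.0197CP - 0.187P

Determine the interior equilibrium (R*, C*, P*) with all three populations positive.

From dP/dt = 0: 0.0197C* = 0.187, so C* = 9.49.
From dR/dt = 0: 0.878(1 - R*/1020) = 0.0145·9.49, giving R* = 1020·(1 - 0.157) = 860.
From dC/dt = 0: 0.00144·860 - 0.126 = 0.0472P*, so P* = 1.11/0.0472 = 23.6.

R* ≈ 860, C* ≈ 9.49, P* ≈ 23.6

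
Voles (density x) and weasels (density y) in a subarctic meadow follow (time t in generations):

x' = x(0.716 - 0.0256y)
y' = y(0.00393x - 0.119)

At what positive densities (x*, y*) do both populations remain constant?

x* ≈ 30.3, y* ≈ 28

Set dy/dt = 0 with y > 0: 0.00393x - 0.119 = 0, so x* = 0.119/0.00393 = 30.3.
Set dx/dt = 0 with x > 0: 0.716 - 0.0256y = 0, so y* = 0.716/0.0256 = 28.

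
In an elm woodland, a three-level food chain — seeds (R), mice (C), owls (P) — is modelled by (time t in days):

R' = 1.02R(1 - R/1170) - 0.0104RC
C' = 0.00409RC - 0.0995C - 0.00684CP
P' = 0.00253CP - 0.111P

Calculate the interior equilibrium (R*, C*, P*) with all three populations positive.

R* ≈ 647, C* ≈ 43.9, P* ≈ 372

From dP/dt = 0: 0.00253C* = 0.111, so C* = 43.9.
From dR/dt = 0: 1.02(1 - R*/1170) = 0.0104·43.9, giving R* = 1170·(1 - 0.447) = 647.
From dC/dt = 0: 0.00409·647 - 0.0995 = 0.00684P*, so P* = 2.55/0.00684 = 372.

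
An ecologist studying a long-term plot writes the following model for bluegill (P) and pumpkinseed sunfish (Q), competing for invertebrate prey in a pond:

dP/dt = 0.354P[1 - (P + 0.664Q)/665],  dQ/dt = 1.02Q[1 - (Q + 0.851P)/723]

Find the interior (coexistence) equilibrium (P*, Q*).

P* ≈ 425, Q* ≈ 361

Setting both brackets to zero gives the nullclines P + 0.664Q = 665 and 0.851P + Q = 723.
Substituting Q = 723 - 0.851P into the first: P(1 - 0.664·0.851) = 665 - 0.664·723.
So P* = 185/0.435 = 425, and then Q* = 723 - 0.851·425 = 361.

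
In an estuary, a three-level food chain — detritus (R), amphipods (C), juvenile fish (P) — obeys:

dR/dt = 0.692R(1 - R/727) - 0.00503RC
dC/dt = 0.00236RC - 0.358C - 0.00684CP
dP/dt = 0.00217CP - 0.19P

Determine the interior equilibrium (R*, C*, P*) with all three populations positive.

From dP/dt = 0: 0.00217C* = 0.19, so C* = 87.6.
From dR/dt = 0: 0.692(1 - R*/727) = 0.00503·87.6, giving R* = 727·(1 - 0.636) = 264.
From dC/dt = 0: 0.00236·264 - 0.358 = 0.00684P*, so P* = 0.266/0.00684 = 38.9.

R* ≈ 264, C* ≈ 87.6, P* ≈ 38.9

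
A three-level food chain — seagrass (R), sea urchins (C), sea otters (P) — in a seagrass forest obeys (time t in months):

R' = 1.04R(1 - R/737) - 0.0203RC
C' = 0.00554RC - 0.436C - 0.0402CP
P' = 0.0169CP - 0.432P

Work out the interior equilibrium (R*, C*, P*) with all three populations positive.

From dP/dt = 0: 0.0169C* = 0.432, so C* = 25.6.
From dR/dt = 0: 1.04(1 - R*/737) = 0.0203·25.6, giving R* = 737·(1 - 0.499) = 369.
From dC/dt = 0: 0.00554·369 - 0.436 = 0.0402P*, so P* = 1.61/0.0402 = 40.

R* ≈ 369, C* ≈ 25.6, P* ≈ 40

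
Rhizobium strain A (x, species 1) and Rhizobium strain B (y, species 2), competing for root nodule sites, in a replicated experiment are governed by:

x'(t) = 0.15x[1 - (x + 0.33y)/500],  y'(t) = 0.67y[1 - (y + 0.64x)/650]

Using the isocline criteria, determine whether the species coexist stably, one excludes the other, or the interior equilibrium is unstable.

stable coexistence

Compare the nullcline intercepts: K1/α12 = 500/0.33 = 1520 > K2 = 650; K2/α21 = 650/0.64 = 1020 > K1 = 500.
Since both inequalities hold, each species can invade when rare, so the interior equilibrium is stable.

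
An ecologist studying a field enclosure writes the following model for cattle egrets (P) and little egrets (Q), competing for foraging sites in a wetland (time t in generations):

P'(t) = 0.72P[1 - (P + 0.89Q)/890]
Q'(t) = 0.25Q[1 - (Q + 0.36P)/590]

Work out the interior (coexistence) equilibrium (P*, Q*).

P* ≈ 537, Q* ≈ 397

Setting both brackets to zero gives the nullclines P + 0.89Q = 890 and 0.36P + Q = 590.
Substituting Q = 590 - 0.36P into the first: P(1 - 0.89·0.36) = 890 - 0.89·590.
So P* = 365/0.68 = 537, and then Q* = 590 - 0.36·537 = 397.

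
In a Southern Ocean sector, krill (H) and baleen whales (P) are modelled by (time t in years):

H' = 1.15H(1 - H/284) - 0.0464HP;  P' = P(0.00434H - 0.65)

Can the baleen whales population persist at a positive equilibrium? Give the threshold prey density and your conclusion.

Threshold H = 150; K > 150, so yes, the predator persists.

The predator equation gives dP/dt > 0 only when H > 0.65/0.00434 = 150.
Without the predator, H → K = 284. Since 284 > 150, the predator can invade and persist.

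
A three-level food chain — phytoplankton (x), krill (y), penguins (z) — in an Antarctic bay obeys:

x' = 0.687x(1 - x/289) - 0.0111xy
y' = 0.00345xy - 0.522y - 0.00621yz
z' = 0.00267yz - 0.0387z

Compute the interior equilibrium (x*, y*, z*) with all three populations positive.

From dz/dt = 0: 0.00267y* = 0.0387, so y* = 14.5.
From dx/dt = 0: 0.687(1 - x*/289) = 0.0111·14.5, giving x* = 289·(1 - 0.234) = 221.
From dy/dt = 0: 0.00345·221 - 0.522 = 0.00621z*, so z* = 0.242/0.00621 = 38.9.

x* ≈ 221, y* ≈ 14.5, z* ≈ 38.9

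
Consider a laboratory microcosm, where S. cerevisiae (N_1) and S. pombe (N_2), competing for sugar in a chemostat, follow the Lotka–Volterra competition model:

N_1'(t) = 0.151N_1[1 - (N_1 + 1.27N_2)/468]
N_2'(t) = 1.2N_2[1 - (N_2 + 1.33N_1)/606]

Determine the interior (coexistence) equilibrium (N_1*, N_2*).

Setting both brackets to zero gives the nullclines N_1 + 1.27N_2 = 468 and 1.33N_1 + N_2 = 606.
Substituting N_2 = 606 - 1.33N_1 into the first: N_1(1 - 1.27·1.33) = 468 - 1.27·606.
So N_1* = -302/-0.689 = 438, and then N_2* = 606 - 1.33·438 = 23.9.

N_1* ≈ 438, N_2* ≈ 23.9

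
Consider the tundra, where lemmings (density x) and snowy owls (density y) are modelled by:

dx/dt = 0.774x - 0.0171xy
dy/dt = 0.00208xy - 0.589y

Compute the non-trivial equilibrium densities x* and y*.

Set dy/dt = 0 with y > 0: 0.00208x - 0.589 = 0, so x* = 0.589/0.00208 = 283.
Set dx/dt = 0 with x > 0: 0.774 - 0.0171y = 0, so y* = 0.774/0.0171 = 45.3.

x* ≈ 283, y* ≈ 45.3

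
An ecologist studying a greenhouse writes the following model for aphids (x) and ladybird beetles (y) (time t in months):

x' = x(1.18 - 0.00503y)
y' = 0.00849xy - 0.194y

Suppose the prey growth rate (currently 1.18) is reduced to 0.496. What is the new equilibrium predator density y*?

y* ≈ 98.6

At the interior fixed point, setting dx/dt = 0 with x > 0 fixes y* = (prey growth rate)/(xy coefficient) — independent of the other coefficients.
With the change, y* = 0.496/0.00503 = 98.6; it falls from 235.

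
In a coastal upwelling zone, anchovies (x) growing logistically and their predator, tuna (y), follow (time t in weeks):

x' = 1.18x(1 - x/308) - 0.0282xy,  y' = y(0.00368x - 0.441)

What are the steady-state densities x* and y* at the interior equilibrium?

From dy/dt = 0 with y > 0: 0.00368x* = 0.441, so x* = 120.
Substitute into dx/dt = 0: 1.18(1 - 120/308) = 0.0282y*.
The bracket is 0.611, giving y* = 0.721/0.0282 = 25.6.

x* ≈ 120, y* ≈ 25.6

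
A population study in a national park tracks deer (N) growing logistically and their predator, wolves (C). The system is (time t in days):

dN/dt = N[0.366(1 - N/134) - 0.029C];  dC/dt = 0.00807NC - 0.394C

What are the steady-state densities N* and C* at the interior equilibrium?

N* ≈ 48.8, C* ≈ 8.02

From dC/dt = 0 with C > 0: 0.00807N* = 0.394, so N* = 48.8.
Substitute into dN/dt = 0: 0.366(1 - 48.8/134) = 0.029C*.
The bracket is 0.636, giving C* = 0.233/0.029 = 8.02.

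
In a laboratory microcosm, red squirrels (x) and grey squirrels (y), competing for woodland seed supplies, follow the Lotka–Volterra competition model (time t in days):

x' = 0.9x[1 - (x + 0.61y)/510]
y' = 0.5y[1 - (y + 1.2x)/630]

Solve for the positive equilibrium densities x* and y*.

x* ≈ 469, y* ≈ 67.2

Setting both brackets to zero gives the nullclines x + 0.61y = 510 and 1.2x + y = 630.
Substituting y = 630 - 1.2x into the first: x(1 - 0.61·1.2) = 510 - 0.61·630.
So x* = 126/0.268 = 469, and then y* = 630 - 1.2·469 = 67.2.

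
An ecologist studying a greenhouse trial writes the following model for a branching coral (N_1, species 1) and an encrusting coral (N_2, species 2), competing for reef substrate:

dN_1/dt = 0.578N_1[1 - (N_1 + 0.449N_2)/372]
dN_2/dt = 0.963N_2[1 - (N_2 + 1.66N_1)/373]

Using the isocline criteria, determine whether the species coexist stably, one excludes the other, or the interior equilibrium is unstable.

Compare the nullcline intercepts: K1/α12 = 372/0.449 = 829 > K2 = 373; K2/α21 = 373/1.66 = 225 < K1 = 372.
Since the inequalities point opposite ways, species 1 can invade but species 2 cannot.

species 1 excludes species 2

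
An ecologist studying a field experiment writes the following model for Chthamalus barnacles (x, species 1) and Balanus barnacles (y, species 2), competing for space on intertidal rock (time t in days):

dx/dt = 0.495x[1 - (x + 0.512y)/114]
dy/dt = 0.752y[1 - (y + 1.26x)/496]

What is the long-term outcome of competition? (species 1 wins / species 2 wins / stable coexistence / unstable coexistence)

species 2 excludes species 1

Compare the nullcline intercepts: K1/α12 = 114/0.512 = 223 < K2 = 496; K2/α21 = 496/1.26 = 394 > K1 = 114.
Since the inequalities point opposite ways, species 2 can invade but species 1 cannot.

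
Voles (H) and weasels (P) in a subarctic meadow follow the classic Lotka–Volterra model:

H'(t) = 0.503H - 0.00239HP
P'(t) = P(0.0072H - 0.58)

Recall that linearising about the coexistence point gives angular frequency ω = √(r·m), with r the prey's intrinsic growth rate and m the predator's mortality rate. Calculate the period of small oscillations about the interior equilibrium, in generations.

Here r = 0.503 and m = 0.58, so r·m = 0.292.
ω = √0.292 = 0.54 per generation, hence T = 2π/ω ≈ 11.6 generations.

T ≈ 11.6 generations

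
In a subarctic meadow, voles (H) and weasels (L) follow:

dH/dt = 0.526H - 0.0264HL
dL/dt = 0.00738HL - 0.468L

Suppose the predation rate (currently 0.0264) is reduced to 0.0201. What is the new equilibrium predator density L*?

At the interior fixed point, setting dH/dt = 0 with H > 0 fixes L* = (prey growth rate)/(HL coefficient) — independent of the other coefficients.
With the change, L* = 0.526/0.0201 = 26.2; it rises from 19.9.

L* ≈ 26.2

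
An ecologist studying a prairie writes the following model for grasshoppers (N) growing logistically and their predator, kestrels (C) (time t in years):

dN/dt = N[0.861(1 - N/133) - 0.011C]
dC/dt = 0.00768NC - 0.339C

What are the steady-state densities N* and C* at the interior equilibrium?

From dC/dt = 0 with C > 0: 0.00768N* = 0.339, so N* = 44.1.
Substitute into dN/dt = 0: 0.861(1 - 44.1/133) = 0.011C*.
The bracket is 0.668, giving C* = 0.575/0.011 = 52.3.

N* ≈ 44.1, C* ≈ 52.3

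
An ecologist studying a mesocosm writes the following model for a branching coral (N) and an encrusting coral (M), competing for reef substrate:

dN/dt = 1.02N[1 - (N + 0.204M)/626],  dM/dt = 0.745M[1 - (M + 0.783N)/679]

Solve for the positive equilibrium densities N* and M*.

Setting both brackets to zero gives the nullclines N + 0.204M = 626 and 0.783N + M = 679.
Substituting M = 679 - 0.783N into the first: N(1 - 0.204·0.783) = 626 - 0.204·679.
So N* = 487/0.84 = 580, and then M* = 679 - 0.783·580 = 225.

N* ≈ 580, M* ≈ 225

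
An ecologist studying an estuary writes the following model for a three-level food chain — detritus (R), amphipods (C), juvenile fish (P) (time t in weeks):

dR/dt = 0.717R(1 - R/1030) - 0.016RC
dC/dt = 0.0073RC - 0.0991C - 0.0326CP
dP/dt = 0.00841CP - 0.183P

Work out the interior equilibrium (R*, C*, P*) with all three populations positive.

R* ≈ 530, C* ≈ 21.8, P* ≈ 116

From dP/dt = 0: 0.00841C* = 0.183, so C* = 21.8.
From dR/dt = 0: 0.717(1 - R*/1030) = 0.016·21.8, giving R* = 1030·(1 - 0.486) = 530.
From dC/dt = 0: 0.0073·530 - 0.0991 = 0.0326P*, so P* = 3.77/0.0326 = 116.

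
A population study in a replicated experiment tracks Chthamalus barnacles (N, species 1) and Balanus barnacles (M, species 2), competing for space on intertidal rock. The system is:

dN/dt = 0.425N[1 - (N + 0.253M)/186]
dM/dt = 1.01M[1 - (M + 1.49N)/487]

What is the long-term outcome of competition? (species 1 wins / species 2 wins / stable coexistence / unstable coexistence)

stable coexistence

Compare the nullcline intercepts: K1/α12 = 186/0.253 = 735 > K2 = 487; K2/α21 = 487/1.49 = 327 > K1 = 186.
Since both inequalities hold, each species can invade when rare, so the interior equilibrium is stable.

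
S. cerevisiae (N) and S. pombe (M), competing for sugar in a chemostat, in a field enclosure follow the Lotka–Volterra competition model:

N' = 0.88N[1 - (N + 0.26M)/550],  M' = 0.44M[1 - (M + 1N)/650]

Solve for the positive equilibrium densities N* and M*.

Setting both brackets to zero gives the nullclines N + 0.26M = 550 and 1N + M = 650.
Substituting M = 650 - 1N into the first: N(1 - 0.26·1) = 550 - 0.26·650.
So N* = 381/0.74 = 515, and then M* = 650 - 1·515 = 135.

N* ≈ 515, M* ≈ 135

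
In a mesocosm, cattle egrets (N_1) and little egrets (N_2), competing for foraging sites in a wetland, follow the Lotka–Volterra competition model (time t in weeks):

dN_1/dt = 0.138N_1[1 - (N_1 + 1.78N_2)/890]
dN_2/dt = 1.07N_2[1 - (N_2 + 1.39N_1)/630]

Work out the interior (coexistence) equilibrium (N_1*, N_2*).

N_1* ≈ 157, N_2* ≈ 412

Setting both brackets to zero gives the nullclines N_1 + 1.78N_2 = 890 and 1.39N_1 + N_2 = 630.
Substituting N_2 = 630 - 1.39N_1 into the first: N_1(1 - 1.78·1.39) = 890 - 1.78·630.
So N_1* = -231/-1.47 = 157, and then N_2* = 630 - 1.39·157 = 412.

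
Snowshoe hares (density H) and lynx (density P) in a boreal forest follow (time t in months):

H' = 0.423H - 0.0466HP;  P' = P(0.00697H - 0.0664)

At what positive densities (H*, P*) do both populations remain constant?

Set dP/dt = 0 with P > 0: 0.00697H - 0.0664 = 0, so H* = 0.0664/0.00697 = 9.53.
Set dH/dt = 0 with H > 0: 0.423 - 0.0466P = 0, so P* = 0.423/0.0466 = 9.08.

H* ≈ 9.53, P* ≈ 9.08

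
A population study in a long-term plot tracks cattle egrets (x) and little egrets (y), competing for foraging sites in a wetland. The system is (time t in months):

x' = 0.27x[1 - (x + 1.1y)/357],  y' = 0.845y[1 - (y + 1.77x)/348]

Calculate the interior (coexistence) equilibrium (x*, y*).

Setting both brackets to zero gives the nullclines x + 1.1y = 357 and 1.77x + y = 348.
Substituting y = 348 - 1.77x into the first: x(1 - 1.1·1.77) = 357 - 1.1·348.
So x* = -25.8/-0.947 = 27.2, and then y* = 348 - 1.77·27.2 = 300.

x* ≈ 27.2, y* ≈ 300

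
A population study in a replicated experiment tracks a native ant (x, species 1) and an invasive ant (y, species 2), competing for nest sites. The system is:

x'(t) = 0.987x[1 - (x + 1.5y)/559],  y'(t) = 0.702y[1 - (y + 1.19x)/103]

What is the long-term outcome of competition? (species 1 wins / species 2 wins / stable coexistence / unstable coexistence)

species 1 excludes species 2

Compare the nullcline intercepts: K1/α12 = 559/1.5 = 373 > K2 = 103; K2/α21 = 103/1.19 = 86.6 < K1 = 559.
Since the inequalities point opposite ways, species 1 can invade but species 2 cannot.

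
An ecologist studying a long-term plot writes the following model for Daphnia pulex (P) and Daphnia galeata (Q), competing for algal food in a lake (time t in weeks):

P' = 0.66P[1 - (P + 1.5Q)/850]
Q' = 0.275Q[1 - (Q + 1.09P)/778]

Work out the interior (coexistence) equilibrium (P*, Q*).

Setting both brackets to zero gives the nullclines P + 1.5Q = 850 and 1.09P + Q = 778.
Substituting Q = 778 - 1.09P into the first: P(1 - 1.5·1.09) = 850 - 1.5·778.
So P* = -317/-0.635 = 499, and then Q* = 778 - 1.09·499 = 234.

P* ≈ 499, Q* ≈ 234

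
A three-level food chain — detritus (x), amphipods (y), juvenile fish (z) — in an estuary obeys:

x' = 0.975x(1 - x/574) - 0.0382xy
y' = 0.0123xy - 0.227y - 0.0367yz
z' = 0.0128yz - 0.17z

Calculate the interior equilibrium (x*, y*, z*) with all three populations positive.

From dz/dt = 0: 0.0128y* = 0.17, so y* = 13.3.
From dx/dt = 0: 0.975(1 - x*/574) = 0.0382·13.3, giving x* = 574·(1 - 0.52) = 275.
From dy/dt = 0: 0.0123·275 - 0.227 = 0.0367z*, so z* = 3.16/0.0367 = 86.1.

x* ≈ 275, y* ≈ 13.3, z* ≈ 86.1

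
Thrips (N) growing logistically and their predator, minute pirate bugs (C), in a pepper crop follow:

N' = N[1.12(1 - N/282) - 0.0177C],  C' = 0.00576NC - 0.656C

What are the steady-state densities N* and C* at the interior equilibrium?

From dC/dt = 0 with C > 0: 0.00576N* = 0.656, so N* = 114.
Substitute into dN/dt = 0: 1.12(1 - 114/282) = 0.0177C*.
The bracket is 0.596, giving C* = 0.668/0.0177 = 37.7.

N* ≈ 114, C* ≈ 37.7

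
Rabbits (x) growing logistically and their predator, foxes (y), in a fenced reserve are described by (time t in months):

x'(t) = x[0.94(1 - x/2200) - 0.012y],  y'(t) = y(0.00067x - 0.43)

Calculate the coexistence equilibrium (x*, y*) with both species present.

From dy/dt = 0 with y > 0: 0.00067x* = 0.43, so x* = 642.
Substitute into dx/dt = 0: 0.94(1 - 642/2200) = 0.012y*.
The bracket is 0.708, giving y* = 0.666/0.012 = 55.5.

x* ≈ 642, y* ≈ 55.5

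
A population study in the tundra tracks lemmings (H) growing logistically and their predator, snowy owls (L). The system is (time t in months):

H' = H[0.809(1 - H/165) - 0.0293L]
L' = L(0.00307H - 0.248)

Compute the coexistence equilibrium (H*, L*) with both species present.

From dL/dt = 0 with L > 0: 0.00307H* = 0.248, so H* = 80.8.
Substitute into dH/dt = 0: 0.809(1 - 80.8/165) = 0.0293L*.
The bracket is 0.51, giving L* = 0.413/0.0293 = 14.1.

H* ≈ 80.8, L* ≈ 14.1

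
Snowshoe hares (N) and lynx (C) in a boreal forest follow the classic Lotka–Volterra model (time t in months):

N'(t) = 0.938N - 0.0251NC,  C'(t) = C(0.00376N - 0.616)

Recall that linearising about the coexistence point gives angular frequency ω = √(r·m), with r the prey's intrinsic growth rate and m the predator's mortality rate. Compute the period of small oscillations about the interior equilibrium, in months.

Here r = 0.938 and m = 0.616, so r·m = 0.578.
ω = √0.578 = 0.76 per month, hence T = 2π/ω ≈ 8.27 months.

T ≈ 8.27 months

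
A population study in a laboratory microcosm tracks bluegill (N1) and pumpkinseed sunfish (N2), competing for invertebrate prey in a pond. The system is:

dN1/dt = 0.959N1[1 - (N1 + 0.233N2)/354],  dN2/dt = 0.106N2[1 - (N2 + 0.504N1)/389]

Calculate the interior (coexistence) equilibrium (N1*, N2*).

Setting both brackets to zero gives the nullclines N1 + 0.233N2 = 354 and 0.504N1 + N2 = 389.
Substituting N2 = 389 - 0.504N1 into the first: N1(1 - 0.233·0.504) = 354 - 0.233·389.
So N1* = 263/0.883 = 298, and then N2* = 389 - 0.504·298 = 239.

N1* ≈ 298, N2* ≈ 239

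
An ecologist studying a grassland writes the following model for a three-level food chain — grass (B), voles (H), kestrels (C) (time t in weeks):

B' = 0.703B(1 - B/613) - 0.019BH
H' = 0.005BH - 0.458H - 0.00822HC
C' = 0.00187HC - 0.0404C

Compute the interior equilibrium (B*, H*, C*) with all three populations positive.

B* ≈ 255, H* ≈ 21.6, C* ≈ 99.4

From dC/dt = 0: 0.00187H* = 0.0404, so H* = 21.6.
From dB/dt = 0: 0.703(1 - B*/613) = 0.019·21.6, giving B* = 613·(1 - 0.584) = 255.
From dH/dt = 0: 0.005·255 - 0.458 = 0.00822C*, so C* = 0.817/0.00822 = 99.4.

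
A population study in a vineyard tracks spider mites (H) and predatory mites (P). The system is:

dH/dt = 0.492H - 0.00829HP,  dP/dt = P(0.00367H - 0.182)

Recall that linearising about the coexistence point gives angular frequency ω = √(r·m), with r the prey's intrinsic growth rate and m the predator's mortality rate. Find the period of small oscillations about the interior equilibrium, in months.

T ≈ 21 months

Here r = 0.492 and m = 0.182, so r·m = 0.0895.
ω = √0.0895 = 0.299 per month, hence T = 2π/ω ≈ 21 months.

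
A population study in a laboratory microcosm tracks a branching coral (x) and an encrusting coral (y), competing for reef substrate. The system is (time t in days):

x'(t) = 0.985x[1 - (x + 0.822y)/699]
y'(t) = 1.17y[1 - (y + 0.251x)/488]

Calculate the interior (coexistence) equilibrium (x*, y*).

x* ≈ 375, y* ≈ 394

Setting both brackets to zero gives the nullclines x + 0.822y = 699 and 0.251x + y = 488.
Substituting y = 488 - 0.251x into the first: x(1 - 0.822·0.251) = 699 - 0.822·488.
So x* = 298/0.794 = 375, and then y* = 488 - 0.251·375 = 394.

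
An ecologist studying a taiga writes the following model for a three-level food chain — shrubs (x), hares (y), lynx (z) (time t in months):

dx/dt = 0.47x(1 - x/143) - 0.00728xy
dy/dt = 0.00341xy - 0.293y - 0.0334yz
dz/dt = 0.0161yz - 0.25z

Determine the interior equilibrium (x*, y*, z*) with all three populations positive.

From dz/dt = 0: 0.0161y* = 0.25, so y* = 15.5.
From dx/dt = 0: 0.47(1 - x*/143) = 0.00728·15.5, giving x* = 143·(1 - 0.241) = 109.
From dy/dt = 0: 0.00341·109 - 0.293 = 0.0334z*, so z* = 0.0773/0.0334 = 2.32.

x* ≈ 109, y* ≈ 15.5, z* ≈ 2.32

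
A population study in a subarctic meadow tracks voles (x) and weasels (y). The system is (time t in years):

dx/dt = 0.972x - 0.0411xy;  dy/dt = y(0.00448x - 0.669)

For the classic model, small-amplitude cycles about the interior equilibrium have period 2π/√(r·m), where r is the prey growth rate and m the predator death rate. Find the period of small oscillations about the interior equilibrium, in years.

T ≈ 7.79 years

Here r = 0.972 and m = 0.669, so r·m = 0.65.
ω = √0.65 = 0.806 per year, hence T = 2π/ω ≈ 7.79 years.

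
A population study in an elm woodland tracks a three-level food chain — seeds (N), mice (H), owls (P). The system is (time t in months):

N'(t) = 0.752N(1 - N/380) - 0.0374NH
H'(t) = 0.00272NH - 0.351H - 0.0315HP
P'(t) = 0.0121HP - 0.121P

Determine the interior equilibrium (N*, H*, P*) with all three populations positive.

N* ≈ 191, H* ≈ 10, P* ≈ 5.35

From dP/dt = 0: 0.0121H* = 0.121, so H* = 10.
From dN/dt = 0: 0.752(1 - N*/380) = 0.0374·10, giving N* = 380·(1 - 0.497) = 191.
From dH/dt = 0: 0.00272·191 - 0.351 = 0.0315P*, so P* = 0.169/0.0315 = 5.35.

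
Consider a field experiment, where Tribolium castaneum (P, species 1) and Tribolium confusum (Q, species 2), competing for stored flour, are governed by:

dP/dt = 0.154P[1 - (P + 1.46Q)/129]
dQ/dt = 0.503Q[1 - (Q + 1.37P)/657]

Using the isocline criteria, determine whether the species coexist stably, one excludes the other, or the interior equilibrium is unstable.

Compare the nullcline intercepts: K1/α12 = 129/1.46 = 88.4 < K2 = 657; K2/α21 = 657/1.37 = 480 > K1 = 129.
Since the inequalities point opposite ways, species 2 can invade but species 1 cannot.

species 2 excludes species 1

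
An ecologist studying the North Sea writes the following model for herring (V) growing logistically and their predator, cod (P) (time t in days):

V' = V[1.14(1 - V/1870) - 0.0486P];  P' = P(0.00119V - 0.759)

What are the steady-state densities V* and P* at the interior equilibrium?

V* ≈ 638, P* ≈ 15.5

From dP/dt = 0 with P > 0: 0.00119V* = 0.759, so V* = 638.
Substitute into dV/dt = 0: 1.14(1 - 638/1870) = 0.0486P*.
The bracket is 0.659, giving P* = 0.751/0.0486 = 15.5.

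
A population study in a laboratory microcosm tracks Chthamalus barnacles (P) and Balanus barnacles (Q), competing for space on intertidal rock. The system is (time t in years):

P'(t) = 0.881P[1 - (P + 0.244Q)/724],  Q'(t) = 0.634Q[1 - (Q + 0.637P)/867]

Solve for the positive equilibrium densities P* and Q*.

Setting both brackets to zero gives the nullclines P + 0.244Q = 724 and 0.637P + Q = 867.
Substituting Q = 867 - 0.637P into the first: P(1 - 0.244·0.637) = 724 - 0.244·867.
So P* = 512/0.845 = 607, and then Q* = 867 - 0.637·607 = 480.

P* ≈ 607, Q* ≈ 480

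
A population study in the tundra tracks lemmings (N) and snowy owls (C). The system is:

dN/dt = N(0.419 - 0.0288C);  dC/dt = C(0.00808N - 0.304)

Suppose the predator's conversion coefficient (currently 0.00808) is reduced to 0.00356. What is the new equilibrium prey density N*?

N* ≈ 85.4

At the interior fixed point, setting dC/dt = 0 with C > 0 fixes N* = (predator death rate)/(NC coefficient) — independent of the other coefficients.
With the change, N* = 0.304/0.00356 = 85.4; it rises from 37.6.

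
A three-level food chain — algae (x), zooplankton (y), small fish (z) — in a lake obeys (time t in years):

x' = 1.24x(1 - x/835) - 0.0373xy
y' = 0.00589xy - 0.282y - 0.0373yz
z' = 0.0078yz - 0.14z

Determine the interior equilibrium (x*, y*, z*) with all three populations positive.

From dz/dt = 0: 0.0078y* = 0.14, so y* = 17.9.
From dx/dt = 0: 1.24(1 - x*/835) = 0.0373·17.9, giving x* = 835·(1 - 0.54) = 384.
From dy/dt = 0: 0.00589·384 - 0.282 = 0.0373z*, so z* = 1.98/0.0373 = 53.1.

x* ≈ 384, y* ≈ 17.9, z* ≈ 53.1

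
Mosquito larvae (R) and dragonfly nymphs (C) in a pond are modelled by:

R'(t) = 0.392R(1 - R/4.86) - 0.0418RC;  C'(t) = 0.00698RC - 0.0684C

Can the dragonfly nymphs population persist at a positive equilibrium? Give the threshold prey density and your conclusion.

The predator equation gives dC/dt > 0 only when R > 0.0684/0.00698 = 9.8.
Without the predator, R → K = 4.86. Since 4.86 < 9.8, the predator cannot invade.

Threshold R = 9.8; K < 9.8, so no, the predator goes extinct.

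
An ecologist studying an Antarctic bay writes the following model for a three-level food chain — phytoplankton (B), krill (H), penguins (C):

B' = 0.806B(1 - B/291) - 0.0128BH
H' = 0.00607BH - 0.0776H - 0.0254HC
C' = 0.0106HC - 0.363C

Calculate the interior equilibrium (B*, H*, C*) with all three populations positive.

From dC/dt = 0: 0.0106H* = 0.363, so H* = 34.2.
From dB/dt = 0: 0.806(1 - B*/291) = 0.0128·34.2, giving B* = 291·(1 - 0.544) = 133.
From dH/dt = 0: 0.00607·133 - 0.0776 = 0.0254C*, so C* = 0.728/0.0254 = 28.7.

B* ≈ 133, H* ≈ 34.2, C* ≈ 28.7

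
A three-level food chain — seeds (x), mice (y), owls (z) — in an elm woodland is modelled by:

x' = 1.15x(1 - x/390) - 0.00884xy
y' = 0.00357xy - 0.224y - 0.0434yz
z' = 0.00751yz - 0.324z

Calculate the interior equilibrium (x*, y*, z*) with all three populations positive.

From dz/dt = 0: 0.00751y* = 0.324, so y* = 43.1.
From dx/dt = 0: 1.15(1 - x*/390) = 0.00884·43.1, giving x* = 390·(1 - 0.332) = 261.
From dy/dt = 0: 0.00357·261 - 0.224 = 0.0434z*, so z* = 0.707/0.0434 = 16.3.

x* ≈ 261, y* ≈ 43.1, z* ≈ 16.3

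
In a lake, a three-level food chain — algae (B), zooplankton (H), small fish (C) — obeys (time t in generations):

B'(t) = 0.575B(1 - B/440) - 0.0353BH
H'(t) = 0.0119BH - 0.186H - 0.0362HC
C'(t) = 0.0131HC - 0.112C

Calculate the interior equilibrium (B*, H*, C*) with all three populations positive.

B* ≈ 209, H* ≈ 8.55, C* ≈ 63.6

From dC/dt = 0: 0.0131H* = 0.112, so H* = 8.55.
From dB/dt = 0: 0.575(1 - B*/440) = 0.0353·8.55, giving B* = 440·(1 - 0.525) = 209.
From dH/dt = 0: 0.0119·209 - 0.186 = 0.0362C*, so C* = 2.3/0.0362 = 63.6.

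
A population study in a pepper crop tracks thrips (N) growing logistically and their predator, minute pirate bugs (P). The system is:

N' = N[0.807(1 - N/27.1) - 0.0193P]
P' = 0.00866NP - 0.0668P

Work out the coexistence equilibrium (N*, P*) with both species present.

N* ≈ 7.71, P* ≈ 29.9

From dP/dt = 0 with P > 0: 0.00866N* = 0.0668, so N* = 7.71.
Substitute into dN/dt = 0: 0.807(1 - 7.71/27.1) = 0.0193P*.
The bracket is 0.715, giving P* = 0.577/0.0193 = 29.9.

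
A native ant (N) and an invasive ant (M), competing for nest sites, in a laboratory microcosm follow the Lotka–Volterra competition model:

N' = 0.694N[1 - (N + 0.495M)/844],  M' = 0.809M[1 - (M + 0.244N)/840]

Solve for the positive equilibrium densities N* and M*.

N* ≈ 487, M* ≈ 721

Setting both brackets to zero gives the nullclines N + 0.495M = 844 and 0.244N + M = 840.
Substituting M = 840 - 0.244N into the first: N(1 - 0.495·0.244) = 844 - 0.495·840.
So N* = 428/0.879 = 487, and then M* = 840 - 0.244·487 = 721.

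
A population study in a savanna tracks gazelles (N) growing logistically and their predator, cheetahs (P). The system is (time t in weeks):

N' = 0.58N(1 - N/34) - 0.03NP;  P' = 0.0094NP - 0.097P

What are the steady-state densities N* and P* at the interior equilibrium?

N* ≈ 10.3, P* ≈ 13.5

From dP/dt = 0 with P > 0: 0.0094N* = 0.097, so N* = 10.3.
Substitute into dN/dt = 0: 0.58(1 - 10.3/34) = 0.03P*.
The bracket is 0.696, giving P* = 0.404/0.03 = 13.5.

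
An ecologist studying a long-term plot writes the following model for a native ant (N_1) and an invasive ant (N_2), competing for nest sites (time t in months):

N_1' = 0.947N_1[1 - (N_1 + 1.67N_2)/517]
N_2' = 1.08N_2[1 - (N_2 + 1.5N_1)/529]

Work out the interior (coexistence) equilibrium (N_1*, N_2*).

Setting both brackets to zero gives the nullclines N_1 + 1.67N_2 = 517 and 1.5N_1 + N_2 = 529.
Substituting N_2 = 529 - 1.5N_1 into the first: N_1(1 - 1.67·1.5) = 517 - 1.67·529.
So N_1* = -366/-1.5 = 243, and then N_2* = 529 - 1.5·243 = 164.

N_1* ≈ 243, N_2* ≈ 164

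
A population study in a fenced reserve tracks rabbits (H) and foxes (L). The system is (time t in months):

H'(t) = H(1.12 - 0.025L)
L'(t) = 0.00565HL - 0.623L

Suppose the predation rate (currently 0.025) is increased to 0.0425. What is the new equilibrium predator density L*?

L* ≈ 26.4

At the interior fixed point, setting dH/dt = 0 with H > 0 fixes L* = (prey growth rate)/(HL coefficient) — independent of the other coefficients.
With the change, L* = 1.12/0.0425 = 26.4; it falls from 44.8.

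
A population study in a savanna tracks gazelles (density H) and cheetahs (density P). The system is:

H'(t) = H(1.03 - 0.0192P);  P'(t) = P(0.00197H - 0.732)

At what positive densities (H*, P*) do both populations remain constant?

Set dP/dt = 0 with P > 0: 0.00197H - 0.732 = 0, so H* = 0.732/0.00197 = 372.
Set dH/dt = 0 with H > 0: 1.03 - 0.0192P = 0, so P* = 1.03/0.0192 = 53.6.

H* ≈ 372, P* ≈ 53.6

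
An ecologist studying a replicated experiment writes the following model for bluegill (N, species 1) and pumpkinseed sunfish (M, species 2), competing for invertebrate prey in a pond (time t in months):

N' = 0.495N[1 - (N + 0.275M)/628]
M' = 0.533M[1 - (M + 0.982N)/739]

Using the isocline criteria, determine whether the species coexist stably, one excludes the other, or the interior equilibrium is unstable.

stable coexistence

Compare the nullcline intercepts: K1/α12 = 628/0.275 = 2280 > K2 = 739; K2/α21 = 739/0.982 = 753 > K1 = 628.
Since both inequalities hold, each species can invade when rare, so the interior equilibrium is stable.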